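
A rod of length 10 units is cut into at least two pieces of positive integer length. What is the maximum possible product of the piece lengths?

Fill g[k] for k=2..10: at each k try every first piece i and multiply by the better of (k−i) uncut or g[k−i].
g[2] = 1·max(1,0) = 1·1 = 1
g[3] = max(1·2, 2·1) = 2
g[4] = max(1·3, 2·2, 3·1) = 4
g[5] = max(1·4, 2·3, 3·2, 4·1) = 6
g[6] = max(1·6, 2·4, 3·3, 4·2, 5·1) = 9
g[7] = max(1·9, 2·6, 3·4, 4·3, 5·2, 6·1) = 12
g[8] = max(1·12, 2·9, 3·6, …, 6·2, 7·1) = 18
g[9] = max(1·18, 2·12, 3·9, …, 7·2, 8·1) = 27
g[10] = max(1·27, 2·18, 3·12, …, 8·2, 9·1) = 36
One optimal split: 3 + 3 + 2 + 2; product 3·3·2·2 = 36.

36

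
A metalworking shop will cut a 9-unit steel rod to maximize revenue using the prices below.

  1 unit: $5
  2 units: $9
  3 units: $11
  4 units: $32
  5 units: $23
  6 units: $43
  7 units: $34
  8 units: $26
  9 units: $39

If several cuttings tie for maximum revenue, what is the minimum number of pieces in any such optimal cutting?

3

Consider every possible first cut. r[k] is the best of p[i]+r[k−i] over all sellable i≤k.
r[1] = 5
r[2] = 10  (first piece 1, then r[1]=5)
r[3] = 15  (first piece 1, then r[2]=10)
r[4] = 32
r[5] = 37  (first piece 1, then r[4]=32)
r[6] = 43
r[7] = 48  (first piece 1, then r[6]=43)
r[8] = 64  (first piece 4, then r[4]=32)
r[9] = 69  (first piece 1, then r[8]=64)
Maximum revenue is $69.
Now minimize piece count subject to staying optimal: for each k, pieces[k] = 1 + min over i with p[i]+r[k−i]=r[k] of pieces[k−i].
pieces[6] = 1
pieces[7] = 2
pieces[8] = 2
pieces[9] = 3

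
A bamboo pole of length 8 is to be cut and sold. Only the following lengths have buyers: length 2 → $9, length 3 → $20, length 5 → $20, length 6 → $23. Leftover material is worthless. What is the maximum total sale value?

Build f[k] bottom-up: f[k] = max over allowed piece i of (p[i] + f[k−i]).
f[1] = 0
f[2] = 9
f[3] = 20
f[4] = 20
f[5] = 29  (first piece 2, then f[3]=20)
f[6] = 40  (first piece 3, then f[3]=20)
f[7] = 40
f[8] = 49  (first piece 2, then f[6]=40)
One optimal cutting: 3 + 3 + 2 → $49.

49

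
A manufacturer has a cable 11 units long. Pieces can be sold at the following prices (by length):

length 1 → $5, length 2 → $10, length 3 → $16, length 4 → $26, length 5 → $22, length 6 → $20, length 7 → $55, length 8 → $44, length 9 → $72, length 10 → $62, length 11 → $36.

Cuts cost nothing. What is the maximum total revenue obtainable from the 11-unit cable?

Let best[k] be the best obtainable value from length k. For each k, try every first piece i and keep the best of price[i] + best[k−i].
best[1] = 5
best[2] = 10  (first piece 1, then best[1]=5)
best[3] = 16
best[4] = 26
best[5] = 31  (first piece 1, then best[4]=26)
best[6] = 36  (first piece 1, then best[5]=31)
best[7] = 55
best[8] = 60  (first piece 1, then best[7]=55)
best[9] = 72
best[10] = 77  (first piece 1, then best[9]=72)
best[11] = 82  (first piece 1, then best[10]=77)
One optimal cutting: 9 + 1 + 1 → $72 + $5 + $5 = $82.

82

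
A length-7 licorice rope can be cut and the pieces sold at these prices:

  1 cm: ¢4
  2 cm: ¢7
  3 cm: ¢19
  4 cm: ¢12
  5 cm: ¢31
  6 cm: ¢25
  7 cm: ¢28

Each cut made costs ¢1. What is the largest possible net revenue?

40

Consider every possible first cut. v[k] is the best of p[i]+v[k−i] over all sellable i≤k, charging 1 whenever i<k.
v[1] = 4
v[2] = 7  (first piece 1, then v[1]=4)
v[3] = 19
v[4] = 22  (first piece 1, then v[3]=19)
v[5] = 31
v[6] = 37  (first piece 3, then v[3]=19)
v[7] = 40  (first piece 1, then v[6]=37)
One optimal plan: pieces 3 + 3 + 1 (2 cuts) → ¢42 − ¢2 = ¢40.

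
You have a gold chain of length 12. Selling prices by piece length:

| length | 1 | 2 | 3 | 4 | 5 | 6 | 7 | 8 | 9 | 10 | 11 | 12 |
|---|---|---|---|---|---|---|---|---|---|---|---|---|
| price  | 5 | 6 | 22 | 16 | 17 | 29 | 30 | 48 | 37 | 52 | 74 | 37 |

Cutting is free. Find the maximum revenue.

Build best[k] bottom-up: best[k] = max over allowed piece i of (p[i] + best[k−i]).
best[1] = 5
best[2] = 10  (first piece 1, then best[1]=5)
best[3] = 22
best[4] = 27  (first piece 1, then best[3]=22)
best[5] = 32  (first piece 1, then best[4]=27)
best[6] = 44  (first piece 3, then best[3]=22)
best[7] = 49  (first piece 1, then best[6]=44)
best[8] = 54  (first piece 1, then best[7]=49)
best[9] = 66  (first piece 3, then best[6]=44)
best[10] = 71  (first piece 1, then best[9]=66)
best[11] = 76  (first piece 1, then best[10]=71)
best[12] = 88  (first piece 3, then best[9]=66)
One optimal cutting: 3 + 3 + 3 + 3 → $22 + $22 + $22 + $22 = $88.

88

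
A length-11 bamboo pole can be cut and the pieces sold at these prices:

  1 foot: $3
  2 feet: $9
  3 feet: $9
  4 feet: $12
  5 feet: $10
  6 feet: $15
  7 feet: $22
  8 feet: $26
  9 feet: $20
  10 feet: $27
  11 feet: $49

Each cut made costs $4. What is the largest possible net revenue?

49

Consider every possible first cut. r[k] is the best of p[i]+r[k−i] over all sellable i≤k, charging 4 whenever i<k.
r[1] = 3
r[2] = max(3+3-4, 9+0) = 9
r[3] = max(3+9-4, 9+3-4, 9+0) = 9
r[4] = max(3+9-4, 9+9-4, 9+3-4, 12+0) = 14
r[5] = max(3+14-4, 9+9-4, 9+9-4, 12+3-4, 10+0) = 14
r[6] = max(3+14-4, 9+14-4, 9+9-4, 12+9-4, 10+3-4, 15+0) = 19
r[7] = max(3+19-4, 9+14-4, 9+14-4, …, 15+3-4, 22+0) = 22
r[8] = max(3+22-4, 9+19-4, 9+14-4, …, 22+3-4, 26+0) = 26
r[9] = max(3+26-4, 9+22-4, 9+19-4, …, 26+3-4, 20+0) = 27
r[10] = max(3+27-4, 9+26-4, 9+22-4, …, 20+3-4, 27+0) = 31
r[11] = max(3+31-4, 9+27-4, 9+26-4, …, 27+3-4, 49+0) = 49
Best is to make no cuts and sell whole for $49.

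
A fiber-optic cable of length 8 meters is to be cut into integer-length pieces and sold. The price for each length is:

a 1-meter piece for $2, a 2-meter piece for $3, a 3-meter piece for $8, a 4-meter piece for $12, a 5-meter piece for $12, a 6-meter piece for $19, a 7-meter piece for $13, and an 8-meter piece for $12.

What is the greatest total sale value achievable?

Build best[k] bottom-up: best[k] = max over allowed piece i of (p[i] + best[k−i]).
best[1] = 2
best[2] = 4  (first piece 1, then best[1]=2)
best[3] = 8
best[4] = 12
best[5] = 14  (first piece 1, then best[4]=12)
best[6] = 19
best[7] = 21  (first piece 1, then best[6]=19)
best[8] = 24  (first piece 4, then best[4]=12)
One optimal cutting: 4 + 4 → $12 + $12 = $24.

24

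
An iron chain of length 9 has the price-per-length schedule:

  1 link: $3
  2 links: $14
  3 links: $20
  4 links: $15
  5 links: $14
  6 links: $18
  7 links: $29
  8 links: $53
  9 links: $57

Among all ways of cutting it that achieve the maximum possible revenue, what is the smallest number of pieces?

4

Consider every possible first cut. r[k] is the best of p[i]+r[k−i] over all sellable i≤k.
r[1] = 3
r[2] = max(3+3, 14+0) = 14
r[3] = max(3+14, 14+3, 20+0) = 20
r[4] = max(3+20, 14+14, 20+3, 15+0) = 28
r[5] = max(3+28, 14+20, 20+14, 15+3, 14+0) = 34
r[6] = max(3+34, 14+28, 20+20, 15+14, 14+3, 18+0) = 42
r[7] = max(3+42, 14+34, 20+28, …, 18+3, 29+0) = 48
r[8] = max(3+48, 14+42, 20+34, …, 29+3, 53+0) = 56
r[9] = max(3+56, 14+48, 20+42, …, 53+3, 57+0) = 62
Maximum revenue is $62.
Now minimize piece count subject to staying optimal: for each k, pieces[k] = 1 + min over i with p[i]+r[k−i]=r[k] of pieces[k−i].
pieces[6] = 3
pieces[7] = 3
pieces[8] = 4
pieces[9] = 4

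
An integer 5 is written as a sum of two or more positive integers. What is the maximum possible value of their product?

6

Fill f[k] for k=2..5: at each k try every first piece i and multiply by the better of (k−i) uncut or f[k−i].
f[2] = 1*max(1,0) = 1*1 = 1
f[3] = 1*max(2,1) = 1*2 = 2
f[4] = 2*max(2,1) = 2*2 = 4
f[5] = 2*max(3,2) = 2*3 = 6
One optimal split: 3 + 2; product 3*2 = 6.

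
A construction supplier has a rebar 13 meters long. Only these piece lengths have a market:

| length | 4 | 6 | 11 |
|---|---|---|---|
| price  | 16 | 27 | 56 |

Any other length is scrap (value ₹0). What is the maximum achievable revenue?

Consider every possible first cut. f[k] is the best of p[i]+f[k−i] over all sellable i≤k.
f[1] = 0
f[2] = 0
f[3] = 0
f[4] = 16
f[5] = 16
f[6] = max(16+0, 27+0) = 27
f[7] = max(16+0, 27+0) = 27
f[8] = max(16+16, 27+0) = 32
f[9] = max(16+16, 27+0) = 32
f[10] = max(16+27, 27+16) = 43
f[11] = max(16+27, 27+16, 56+0) = 56
f[12] = max(16+32, 27+27, 56+0) = 56
f[13] = max(16+32, 27+27, 56+0) = 56
One optimal cutting: pieces 11 with 2 meters of scrap → ₹56.

56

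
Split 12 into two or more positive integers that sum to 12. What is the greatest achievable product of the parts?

Let g[k] be the best product for length k (with at least one cut). For each first piece i, the rest contributes max(k−i, g[k−i]).
g[2] = 1·max(1,0) = 1·1 = 1
g[3] = 1·max(2,1) = 1·2 = 2
g[4] = 2·max(2,1) = 2·2 = 4
g[5] = 2·max(3,2) = 2·3 = 6
g[6] = 3·max(3,2) = 3·3 = 9
g[7] = 2·max(5,6) = 2·6 = 12
g[8] = 2·max(6,9) = 2·9 = 18
g[9] = 3·max(6,9) = 3·9 = 27
g[10] = 2·max(8,18) = 2·18 = 36
g[11] = 2·max(9,27) = 2·27 = 54
g[12] = 3·max(9,27) = 3·27 = 81
One optimal split: 3 + 3 + 3 + 3; product 3·3·3·3 = 81.

81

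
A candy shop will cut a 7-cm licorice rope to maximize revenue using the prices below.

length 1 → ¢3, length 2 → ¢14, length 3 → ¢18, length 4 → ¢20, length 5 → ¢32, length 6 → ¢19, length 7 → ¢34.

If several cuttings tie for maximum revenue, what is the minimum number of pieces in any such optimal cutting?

Let r[k] be the best obtainable value from length k. For each k, try every first piece i and keep the best of price[i] + r[k−i].
r[1] = 3
r[2] = max(3+3, 14+0) = 14
r[3] = max(3+14, 14+3, 18+0) = 18
r[4] = max(3+18, 14+14, 18+3, 20+0) = 28
r[5] = max(3+28, 14+18, 18+14, 20+3, 32+0) = 32
r[6] = max(3+32, 14+28, 18+18, 20+14, 32+3, 19+0) = 42
r[7] = max(3+42, 14+32, 18+28, …, 19+3, 34+0) = 46
Maximum revenue is ¢46.
Now minimize piece count subject to staying optimal: for each k, pieces[k] = 1 + min over i with p[i]+r[k−i]=r[k] of pieces[k−i].
pieces[4] = 2
pieces[5] = 1
pieces[6] = 3
pieces[7] = 2

2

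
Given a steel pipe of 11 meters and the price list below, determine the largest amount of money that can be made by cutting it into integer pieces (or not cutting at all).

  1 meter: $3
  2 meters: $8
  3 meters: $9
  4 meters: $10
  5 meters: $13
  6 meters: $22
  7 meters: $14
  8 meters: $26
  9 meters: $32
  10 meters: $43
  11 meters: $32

Consider every possible first cut. r[k] is the best of p[i]+r[k−i] over all sellable i≤k.
r[1] = 3
r[2] = max(3+3, 8+0) = 8
r[3] = max(3+8, 8+3, 9+0) = 11
r[4] = max(3+11, 8+8, 9+3, 10+0) = 16
r[5] = max(3+16, 8+11, 9+8, 10+3, 13+0) = 19
r[6] = max(3+19, 8+16, 9+11, 10+8, 13+3, 22+0) = 24
r[7] = max(3+24, 8+19, 9+16, …, 22+3, 14+0) = 27
r[8] = max(3+27, 8+24, 9+19, …, 14+3, 26+0) = 32
r[9] = max(3+32, 8+27, 9+24, …, 26+3, 32+0) = 35
r[10] = max(3+35, 8+32, 9+27, …, 32+3, 43+0) = 43
r[11] = max(3+43, 8+35, 9+32, …, 43+3, 32+0) = 46
One optimal cutting: 10 + 1 → $43 + $3 = $46.

46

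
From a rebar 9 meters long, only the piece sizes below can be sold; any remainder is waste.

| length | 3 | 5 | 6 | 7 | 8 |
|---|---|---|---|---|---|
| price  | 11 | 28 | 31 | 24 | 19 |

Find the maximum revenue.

Build f[k] bottom-up: f[k] = max over allowed piece i of (p[i] + f[k−i]).
f[1] = 0
f[2] = 0
f[3] = 11
f[4] = 11
f[5] = max(11+0, 28+0) = 28
f[6] = max(11+11, 28+0, 31+0) = 31
f[7] = max(11+11, 28+0, 31+0, 24+0) = 31
f[8] = max(11+28, 28+11, 31+0, 24+0, 19+0) = 39
f[9] = max(11+31, 28+11, 31+11, 24+0, 19+0) = 42
One optimal cutting: 6 + 3 → ₹42.

42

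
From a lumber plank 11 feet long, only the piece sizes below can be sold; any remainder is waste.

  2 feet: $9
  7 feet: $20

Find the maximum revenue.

Let r[k] be the best obtainable value from length k. For each k, try every first piece i and keep the best of price[i] + r[k−i].
r[1] = 0
r[2] = 9
r[3] = 9
r[4] = 18  (first piece 2, then r[2]=9)
r[5] = 18
r[6] = 27  (first piece 2, then r[4]=18)
r[7] = max(9+18, 20+0) = 27
r[8] = max(9+27, 20+0) = 36
r[9] = max(9+27, 20+9) = 36
r[10] = max(9+36, 20+9) = 45
r[11] = max(9+36, 20+18) = 45
One optimal cutting: pieces 2 + 2 + 2 + 2 + 2 with 1 foot of scrap → $45.

45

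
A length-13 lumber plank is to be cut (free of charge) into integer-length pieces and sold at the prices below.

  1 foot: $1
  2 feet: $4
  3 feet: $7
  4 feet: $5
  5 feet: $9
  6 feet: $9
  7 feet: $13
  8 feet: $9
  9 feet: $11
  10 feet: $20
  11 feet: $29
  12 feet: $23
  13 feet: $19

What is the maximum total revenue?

Let R[k] be the best obtainable value from length k. For each k, try every first piece i and keep the best of price[i] + R[k−i].
R[1] = 1
R[2] = max(1+1, 4+0) = 4
R[3] = max(1+4, 4+1, 7+0) = 7
R[4] = max(1+7, 4+4, 7+1, 5+0) = 8
R[5] = max(1+8, 4+7, 7+4, 5+1, 9+0) = 11
R[6] = max(1+11, 4+8, 7+7, 5+4, 9+1, 9+0) = 14
R[7] = max(1+14, 4+11, 7+8, …, 9+1, 13+0) = 15
R[8] = max(1+15, 4+14, 7+11, …, 13+1, 9+0) = 18
R[9] = max(1+18, 4+15, 7+14, …, 9+1, 11+0) = 21
R[10] = max(1+21, 4+18, 7+15, …, 11+1, 20+0) = 22
R[11] = max(1+22, 4+21, 7+18, …, 20+1, 29+0) = 29
R[12] = max(1+29, 4+22, 7+21, …, 29+1, 23+0) = 30
R[13] = max(1+30, 4+29, 7+22, …, 23+1, 19+0) = 33
One optimal cutting: 11 + 2 → $29 + $4 = $33.

33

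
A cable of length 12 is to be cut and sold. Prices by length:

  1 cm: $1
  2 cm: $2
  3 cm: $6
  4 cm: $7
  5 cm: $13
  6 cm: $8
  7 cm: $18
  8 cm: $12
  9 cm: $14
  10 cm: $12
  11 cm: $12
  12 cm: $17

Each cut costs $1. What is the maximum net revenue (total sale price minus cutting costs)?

30

Build v[k] bottom-up: v[k] = max over allowed piece i of (p[i] + v[k−i]) − 1 per cut.
v[1] = 1
v[2] = max(1+1-1, 2+0) = 2
v[3] = max(1+2-1, 2+1-1, 6+0) = 6
v[4] = max(1+6-1, 2+2-1, 6+1-1, 7+0) = 7
v[5] = max(1+7-1, 2+6-1, 6+2-1, 7+1-1, 13+0) = 13
v[6] = max(1+13-1, 2+7-1, 6+6-1, 7+2-1, 13+1-1, 8+0) = 13
v[7] = max(1+13-1, 2+13-1, 6+7-1, …, 8+1-1, 18+0) = 18
v[8] = max(1+18-1, 2+13-1, 6+13-1, …, 18+1-1, 12+0) = 18
v[9] = max(1+18-1, 2+18-1, 6+13-1, …, 12+1-1, 14+0) = 19
v[10] = max(1+19-1, 2+18-1, 6+18-1, …, 14+1-1, 12+0) = 25
v[11] = max(1+25-1, 2+19-1, 6+18-1, …, 12+1-1, 12+0) = 25
v[12] = max(1+25-1, 2+25-1, 6+19-1, …, 12+1-1, 17+0) = 30
One optimal plan: pieces 7 + 5 (1 cut) → $31 − $1 = $30.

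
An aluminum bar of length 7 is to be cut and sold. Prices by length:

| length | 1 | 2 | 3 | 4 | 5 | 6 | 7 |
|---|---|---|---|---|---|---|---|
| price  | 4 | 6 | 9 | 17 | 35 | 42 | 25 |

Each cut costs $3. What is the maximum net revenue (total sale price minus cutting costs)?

Build v[k] bottom-up: v[k] = max over allowed piece i of (p[i] + v[k−i]) − 3 per cut.
v[1] = 4
v[2] = 6
v[3] = 9
v[4] = 17
v[5] = 35
v[6] = 42
v[7] = 43  (first piece 1, then v[6]=42)
One optimal plan: pieces 6 + 1 (1 cut) → $46 − $3 = $43.

43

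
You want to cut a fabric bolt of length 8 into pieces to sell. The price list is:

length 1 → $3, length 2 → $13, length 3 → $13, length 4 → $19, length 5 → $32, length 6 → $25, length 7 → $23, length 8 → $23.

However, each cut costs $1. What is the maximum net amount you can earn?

Let net[k] be the best obtainable value from length k. For each k, try every first piece i and keep the best of price[i] + net[k−i] minus the 1 cut fee when i<k.
net[1] = 3
net[2] = max(3+3-1, 13+0) = 13
net[3] = max(3+13-1, 13+3-1, 13+0) = 15
net[4] = max(3+15-1, 13+13-1, 13+3-1, 19+0) = 25
net[5] = max(3+25-1, 13+15-1, 13+13-1, 19+3-1, 32+0) = 32
net[6] = max(3+32-1, 13+25-1, 13+15-1, 19+13-1, 32+3-1, 25+0) = 37
net[7] = max(3+37-1, 13+32-1, 13+25-1, …, 25+3-1, 23+0) = 44
net[8] = max(3+44-1, 13+37-1, 13+32-1, …, 23+3-1, 23+0) = 49
One optimal plan: pieces 2 + 2 + 2 + 2 (3 cuts) → $52 − $3 = $49.

49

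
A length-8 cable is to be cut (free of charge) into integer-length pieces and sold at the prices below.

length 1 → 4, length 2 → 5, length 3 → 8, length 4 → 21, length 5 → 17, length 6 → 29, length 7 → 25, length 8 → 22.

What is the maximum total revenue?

Let best[k] be the best obtainable value from length k. For each k, try every first piece i and keep the best of price[i] + best[k−i].
best[1] = 4
best[2] = max(4+4, 5+0) = 8
best[3] = max(4+8, 5+4, 8+0) = 12
best[4] = max(4+12, 5+8, 8+4, 21+0) = 21
best[5] = max(4+21, 5+12, 8+8, 21+4, 17+0) = 25
best[6] = max(4+25, 5+21, 8+12, 21+8, 17+4, 29+0) = 29
best[7] = max(4+29, 5+25, 8+21, …, 29+4, 25+0) = 33
best[8] = max(4+33, 5+29, 8+25, …, 25+4, 22+0) = 42
One optimal cutting: 4 + 4 → 21 + 21 = 42.

42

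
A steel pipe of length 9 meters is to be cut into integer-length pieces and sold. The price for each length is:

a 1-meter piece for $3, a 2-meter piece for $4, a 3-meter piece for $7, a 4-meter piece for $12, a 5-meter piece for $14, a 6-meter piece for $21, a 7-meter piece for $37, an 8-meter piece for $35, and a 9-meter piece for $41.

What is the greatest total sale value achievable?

Consider every possible first cut. r[k] is the best of p[i]+r[k−i] over all sellable i≤k.
r[1] = 3
r[2] = max(3+3, 4+0) = 6
r[3] = max(3+6, 4+3, 7+0) = 9
r[4] = max(3+9, 4+6, 7+3, 12+0) = 12
r[5] = max(3+12, 4+9, 7+6, 12+3, 14+0) = 15
r[6] = max(3+15, 4+12, 7+9, 12+6, 14+3, 21+0) = 21
r[7] = max(3+21, 4+15, 7+12, …, 21+3, 37+0) = 37
r[8] = max(3+37, 4+21, 7+15, …, 37+3, 35+0) = 40
r[9] = max(3+40, 4+37, 7+21, …, 35+3, 41+0) = 43
One optimal cutting: 7 + 1 + 1 → $37 + $3 + $3 = $43.

43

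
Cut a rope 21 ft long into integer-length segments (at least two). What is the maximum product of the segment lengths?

2187

Let g[k] be the best product for length k (with at least one cut). For each first piece i, the rest contributes max(k−i, g[k−i]).
g[2] = 1*max(1,0) = 1*1 = 1
g[3] = max(1*2, 2*1) = 2
g[4] = max(1*3, 2*2, 3*1) = 4
g[5] = max(1*4, 2*3, 3*2, 4*1) = 6
g[6] = max(1*6, 2*4, 3*3, 4*2, 5*1) = 9
g[7] = max(1*9, 2*6, 3*4, 4*3, 5*2, 6*1) = 12
g[8] = max(1*12, 2*9, 3*6, …, 6*2, 7*1) = 18
g[9] = max(1*18, 2*12, 3*9, …, 7*2, 8*1) = 27
g[10] = max(1*27, 2*18, 3*12, …, 8*2, 9*1) = 36
g[11] = max(1*36, 2*27, 3*18, …, 9*2, 10*1) = 54
g[12] = max(1*54, 2*36, 3*27, …, 10*2, 11*1) = 81
g[13] = max(1*81, 2*54, 3*36, …, 11*2, 12*1) = 108
g[14] = max(1*108, 2*81, 3*54, …, 12*2, 13*1) = 162
g[15] = max(1*162, 2*108, 3*81, …, 13*2, 14*1) = 243
g[16] = max(1*243, 2*162, 3*108, …, 14*2, 15*1) = 324
g[17] = max(1*324, 2*243, 3*162, …, 15*2, 16*1) = 486
g[18] = max(1*486, 2*324, 3*243, …, 16*2, 17*1) = 729
g[19] = max(1*729, 2*486, 3*324, …, 17*2, 18*1) = 972
g[20] = max(1*972, 2*729, 3*486, …, 18*2, 19*1) = 1458
g[21] = max(1*1458, 2*972, 3*729, …, 19*2, 20*1) = 2187
One optimal split: 3 + 3 + 3 + 3 + 3 + 3 + 3; product 3*3*3*3*3*3*3 = 2187.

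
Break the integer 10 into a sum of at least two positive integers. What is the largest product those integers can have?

Let m[k] be the best product for length k (with at least one cut). For each first piece i, the rest contributes max(k−i, m[k−i]).
m[2] = 1*max(1,0) = 1*1 = 1
m[3] = 1*max(2,1) = 1*2 = 2
m[4] = 2*max(2,1) = 2*2 = 4
m[5] = 2*max(3,2) = 2*3 = 6
m[6] = 3*max(3,2) = 3*3 = 9
m[7] = 2*max(5,6) = 2*6 = 12
m[8] = 2*max(6,9) = 2*9 = 18
m[9] = 3*max(6,9) = 3*9 = 27
m[10] = 2*max(8,18) = 2*18 = 36
One optimal split: 3 + 3 + 2 + 2; product 3*3*2*2 = 36.

36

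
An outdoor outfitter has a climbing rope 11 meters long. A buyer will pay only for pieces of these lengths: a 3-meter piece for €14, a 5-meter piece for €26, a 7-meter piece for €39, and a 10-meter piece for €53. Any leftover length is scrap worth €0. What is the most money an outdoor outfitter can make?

54

Build f[k] bottom-up: f[k] = max over allowed piece i of (p[i] + f[k−i]).
f[1] = 0
f[2] = 0
f[3] = 14
f[4] = 14
f[5] = 26
f[6] = 28  (first piece 3, then f[3]=14)
f[7] = 39
f[8] = 40  (first piece 3, then f[5]=26)
f[9] = 42  (first piece 3, then f[6]=28)
f[10] = 53  (first piece 3, then f[7]=39)
f[11] = 54  (first piece 3, then f[8]=40)
One optimal cutting: 5 + 3 + 3 → €54.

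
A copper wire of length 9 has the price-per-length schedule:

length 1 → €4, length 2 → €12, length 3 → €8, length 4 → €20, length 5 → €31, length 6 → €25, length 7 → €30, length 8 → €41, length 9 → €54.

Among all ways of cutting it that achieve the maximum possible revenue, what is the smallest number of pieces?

3

Let r[k] be the best obtainable value from length k. For each k, try every first piece i and keep the best of price[i] + r[k−i].
r[1] = 4
r[2] = max(4+4, 12+0) = 12
r[3] = max(4+12, 12+4, 8+0) = 16
r[4] = max(4+16, 12+12, 8+4, 20+0) = 24
r[5] = max(4+24, 12+16, 8+12, 20+4, 31+0) = 31
r[6] = max(4+31, 12+24, 8+16, 20+12, 31+4, 25+0) = 36
r[7] = max(4+36, 12+31, 8+24, …, 25+4, 30+0) = 43
r[8] = max(4+43, 12+36, 8+31, …, 30+4, 41+0) = 48
r[9] = max(4+48, 12+43, 8+36, …, 41+4, 54+0) = 55
Maximum revenue is €55.
Now minimize piece count subject to staying optimal: for each k, pieces[k] = 1 + min over i with p[i]+r[k−i]=r[k] of pieces[k−i].
pieces[6] = 3
pieces[7] = 2
pieces[8] = 4
pieces[9] = 3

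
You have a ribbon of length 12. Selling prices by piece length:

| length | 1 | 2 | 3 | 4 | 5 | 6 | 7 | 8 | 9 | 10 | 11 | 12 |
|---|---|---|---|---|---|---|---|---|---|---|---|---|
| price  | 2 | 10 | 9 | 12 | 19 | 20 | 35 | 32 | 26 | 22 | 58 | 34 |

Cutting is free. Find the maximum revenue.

Let R[k] be the best obtainable value from length k. For each k, try every first piece i and keep the best of price[i] + R[k−i].
R[1] = 2
R[2] = 10
R[3] = 12  (first piece 1, then R[2]=10)
R[4] = 20  (first piece 2, then R[2]=10)
R[5] = 22  (first piece 1, then R[4]=20)
R[6] = 30  (first piece 2, then R[4]=20)
R[7] = 35
R[8] = 40  (first piece 2, then R[6]=30)
R[9] = 45  (first piece 2, then R[7]=35)
R[10] = 50  (first piece 2, then R[8]=40)
R[11] = 58
R[12] = 60  (first piece 1, then R[11]=58)
One optimal cutting: 11 + 1 → ¢58 + ¢2 = ¢60.

60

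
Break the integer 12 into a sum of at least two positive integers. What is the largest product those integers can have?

Let prod[k] be the best product for length k (with at least one cut). For each first piece i, the rest contributes max(k−i, prod[k−i]).
prod[2] = 1*max(1,0) = 1*1 = 1
prod[3] = max(1*2, 2*1) = 2
prod[4] = max(1*3, 2*2, 3*1) = 4
prod[5] = max(1*4, 2*3, 3*2, 4*1) = 6
prod[6] = max(1*6, 2*4, 3*3, 4*2, 5*1) = 9
prod[7] = max(1*9, 2*6, 3*4, 4*3, 5*2, 6*1) = 12
prod[8] = max(1*12, 2*9, 3*6, …, 6*2, 7*1) = 18
prod[9] = max(1*18, 2*12, 3*9, …, 7*2, 8*1) = 27
prod[10] = max(1*27, 2*18, 3*12, …, 8*2, 9*1) = 36
prod[11] = max(1*36, 2*27, 3*18, …, 9*2, 10*1) = 54
prod[12] = max(1*54, 2*36, 3*27, …, 10*2, 11*1) = 81
One optimal split: 3 + 3 + 3 + 3; product 3*3*3*3 = 81.

81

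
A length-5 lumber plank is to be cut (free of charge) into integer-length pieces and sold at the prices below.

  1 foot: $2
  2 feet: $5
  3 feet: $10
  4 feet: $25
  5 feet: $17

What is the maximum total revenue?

Build R[k] bottom-up: R[k] = max over allowed piece i of (p[i] + R[k−i]).
R[1] = 2
R[2] = 5
R[3] = 10
R[4] = 25
R[5] = 27  (first piece 1, then R[4]=25)
One optimal cutting: 4 + 1 → $25 + $2 = $27.

27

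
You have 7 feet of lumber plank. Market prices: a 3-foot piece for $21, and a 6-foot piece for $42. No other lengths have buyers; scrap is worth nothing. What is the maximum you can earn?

Build f[k] bottom-up: f[k] = max over allowed piece i of (p[i] + f[k−i]).
f[1] = 0
f[2] = 0
f[3] = 21
f[4] = 21
f[5] = 21
f[6] = 42  (first piece 3, then f[3]=21)
f[7] = 42
One optimal cutting: pieces 3 + 3 with 1 foot of scrap → $42.

42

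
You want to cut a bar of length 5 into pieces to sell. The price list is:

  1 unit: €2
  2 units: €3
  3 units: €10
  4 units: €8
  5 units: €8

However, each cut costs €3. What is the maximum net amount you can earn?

10

Let r[k] be the best obtainable value from length k. For each k, try every first piece i and keep the best of price[i] + r[k−i] minus the 3 cut fee when i<k.
r[1] = 2
r[2] = max(2+2-3, 3+0) = 3
r[3] = max(2+3-3, 3+2-3, 10+0) = 10
r[4] = max(2+10-3, 3+3-3, 10+2-3, 8+0) = 9
r[5] = max(2+9-3, 3+10-3, 10+3-3, 8+2-3, 8+0) = 10
One optimal plan: pieces 3 + 2 (1 cut) → €13 − €3 = €10.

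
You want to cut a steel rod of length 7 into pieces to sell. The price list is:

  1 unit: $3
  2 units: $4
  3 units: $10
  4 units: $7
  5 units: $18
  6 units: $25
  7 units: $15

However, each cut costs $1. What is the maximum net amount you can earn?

27

Build r[k] bottom-up: r[k] = max over allowed piece i of (p[i] + r[k−i]) − 1 per cut.
r[1] = 3
r[2] = 5  (first piece 1, then r[1]=3)
r[3] = 10
r[4] = 12  (first piece 1, then r[3]=10)
r[5] = 18
r[6] = 25
r[7] = 27  (first piece 1, then r[6]=25)
One optimal plan: pieces 6 + 1 (1 cut) → $28 − $1 = $27.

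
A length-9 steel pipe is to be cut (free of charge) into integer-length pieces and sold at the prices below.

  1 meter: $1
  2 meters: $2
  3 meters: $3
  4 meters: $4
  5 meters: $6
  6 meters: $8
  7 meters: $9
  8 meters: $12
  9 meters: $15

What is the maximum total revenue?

Build v[k] bottom-up: v[k] = max over allowed piece i of (p[i] + v[k−i]).
v[1] = 1
v[2] = max(1+1, 2+0) = 2
v[3] = max(1+2, 2+1, 3+0) = 3
v[4] = max(1+3, 2+2, 3+1, 4+0) = 4
v[5] = max(1+4, 2+3, 3+2, 4+1, 6+0) = 6
v[6] = max(1+6, 2+4, 3+3, 4+2, 6+1, 8+0) = 8
v[7] = max(1+8, 2+6, 3+4, …, 8+1, 9+0) = 9
v[8] = max(1+9, 2+8, 3+6, …, 9+1, 12+0) = 12
v[9] = max(1+12, 2+9, 3+8, …, 12+1, 15+0) = 15
Best is to sell the whole 9-meter piece uncut for $15.

15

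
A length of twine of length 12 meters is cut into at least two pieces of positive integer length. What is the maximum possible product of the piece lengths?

Define f[k] = max over 1≤i<k of i · max(k−i, f[k−i]); the inner max lets the remainder stay uncut if that's better.
f[2] = 1·max(1,0) = 1·1 = 1
f[3] = max(1·2, 2·1) = 2
f[4] = max(1·3, 2·2, 3·1) = 4
f[5] = max(1·4, 2·3, 3·2, 4·1) = 6
f[6] = max(1·6, 2·4, 3·3, 4·2, 5·1) = 9
f[7] = max(1·9, 2·6, 3·4, 4·3, 5·2, 6·1) = 12
f[8] = max(1·12, 2·9, 3·6, …, 6·2, 7·1) = 18
f[9] = max(1·18, 2·12, 3·9, …, 7·2, 8·1) = 27
f[10] = max(1·27, 2·18, 3·12, …, 8·2, 9·1) = 36
f[11] = max(1·36, 2·27, 3·18, …, 9·2, 10·1) = 54
f[12] = max(1·54, 2·36, 3·27, …, 10·2, 11·1) = 81
One optimal split: 3 + 3 + 3 + 3; product 3·3·3·3 = 81.

81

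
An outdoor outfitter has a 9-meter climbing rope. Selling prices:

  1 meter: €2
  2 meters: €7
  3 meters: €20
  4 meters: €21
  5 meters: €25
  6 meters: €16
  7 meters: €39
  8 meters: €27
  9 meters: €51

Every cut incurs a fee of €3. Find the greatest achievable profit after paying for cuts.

Consider every possible first cut. v[k] is the best of p[i]+v[k−i] over all sellable i≤k, charging 3 whenever i<k.
v[1] = 2
v[2] = max(2+2-3, 7+0) = 7
v[3] = max(2+7-3, 7+2-3, 20+0) = 20
v[4] = max(2+20-3, 7+7-3, 20+2-3, 21+0) = 21
v[5] = max(2+21-3, 7+20-3, 20+7-3, 21+2-3, 25+0) = 25
v[6] = max(2+25-3, 7+21-3, 20+20-3, 21+7-3, 25+2-3, 16+0) = 37
v[7] = max(2+37-3, 7+25-3, 20+21-3, …, 16+2-3, 39+0) = 39
v[8] = max(2+39-3, 7+37-3, 20+25-3, …, 39+2-3, 27+0) = 42
v[9] = max(2+42-3, 7+39-3, 20+37-3, …, 27+2-3, 51+0) = 54
One optimal plan: pieces 3 + 3 + 3 (2 cuts) → €60 − €6 = €54.

54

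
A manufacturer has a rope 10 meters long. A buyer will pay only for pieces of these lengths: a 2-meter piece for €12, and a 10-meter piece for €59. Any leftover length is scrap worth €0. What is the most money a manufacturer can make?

Let best[k] be the best obtainable value from length k. For each k, try every first piece i and keep the best of price[i] + best[k−i].
best[1] = 0
best[2] = 12
best[3] = 12
best[4] = 24  (first piece 2, then best[2]=12)
best[5] = 24
best[6] = 36  (first piece 2, then best[4]=24)
best[7] = 36
best[8] = 48  (first piece 2, then best[6]=36)
best[9] = 48
best[10] = max(12+48, 59+0) = 60
One optimal cutting: 2 + 2 + 2 + 2 + 2 → €60.

60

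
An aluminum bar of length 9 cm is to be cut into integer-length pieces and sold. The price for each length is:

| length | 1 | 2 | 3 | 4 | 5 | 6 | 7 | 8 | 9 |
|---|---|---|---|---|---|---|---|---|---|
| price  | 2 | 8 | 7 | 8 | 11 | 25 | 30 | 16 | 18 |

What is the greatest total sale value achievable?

Consider every possible first cut. best[k] is the best of p[i]+best[k−i] over all sellable i≤k.
best[1] = 2
best[2] = max(2+2, 8+0) = 8
best[3] = max(2+8, 8+2, 7+0) = 10
best[4] = max(2+10, 8+8, 7+2, 8+0) = 16
best[5] = max(2+16, 8+10, 7+8, 8+2, 11+0) = 18
best[6] = max(2+18, 8+16, 7+10, 8+8, 11+2, 25+0) = 25
best[7] = max(2+25, 8+18, 7+16, …, 25+2, 30+0) = 30
best[8] = max(2+30, 8+25, 7+18, …, 30+2, 16+0) = 33
best[9] = max(2+33, 8+30, 7+25, …, 16+2, 18+0) = 38
One optimal cutting: 7 + 2 → $30 + $8 = $38.

38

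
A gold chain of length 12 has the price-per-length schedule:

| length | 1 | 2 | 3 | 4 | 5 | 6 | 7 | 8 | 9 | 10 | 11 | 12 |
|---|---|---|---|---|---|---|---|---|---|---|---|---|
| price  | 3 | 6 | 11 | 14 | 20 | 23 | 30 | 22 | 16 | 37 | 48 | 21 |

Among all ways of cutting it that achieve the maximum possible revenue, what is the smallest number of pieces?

Build r[k] bottom-up: r[k] = max over allowed piece i of (p[i] + r[k−i]).
r[1] = 3
r[2] = max(3+3, 6+0) = 6
r[3] = max(3+6, 6+3, 11+0) = 11
r[4] = max(3+11, 6+6, 11+3, 14+0) = 14
r[5] = max(3+14, 6+11, 11+6, 14+3, 20+0) = 20
r[6] = max(3+20, 6+14, 11+11, 14+6, 20+3, 23+0) = 23
r[7] = max(3+23, 6+20, 11+14, …, 23+3, 30+0) = 30
r[8] = max(3+30, 6+23, 11+20, …, 30+3, 22+0) = 33
r[9] = max(3+33, 6+30, 11+23, …, 22+3, 16+0) = 36
r[10] = max(3+36, 6+33, 11+30, …, 16+3, 37+0) = 41
r[11] = max(3+41, 6+36, 11+33, …, 37+3, 48+0) = 48
r[12] = max(3+48, 6+41, 11+36, …, 48+3, 21+0) = 51
Maximum revenue is $51.
Now minimize piece count subject to staying optimal: for each k, pieces[k] = 1 + min over i with p[i]+r[k−i]=r[k] of pieces[k−i].
pieces[9] = 2
pieces[10] = 2
pieces[11] = 1
pieces[12] = 2

2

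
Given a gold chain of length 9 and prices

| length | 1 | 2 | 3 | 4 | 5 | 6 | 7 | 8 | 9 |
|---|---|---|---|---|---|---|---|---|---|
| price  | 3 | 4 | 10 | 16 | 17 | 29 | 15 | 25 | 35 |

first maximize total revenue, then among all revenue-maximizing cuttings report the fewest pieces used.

2

Consider every possible first cut. r[k] is the best of p[i]+r[k−i] over all sellable i≤k.
r[1] = 3
r[2] = 6  (first piece 1, then r[1]=3)
r[3] = 10
r[4] = 16
r[5] = 19  (first piece 1, then r[4]=16)
r[6] = 29
r[7] = 32  (first piece 1, then r[6]=29)
r[8] = 35  (first piece 1, then r[7]=32)
r[9] = 39  (first piece 3, then r[6]=29)
Maximum revenue is $39.
Now minimize piece count subject to staying optimal: for each k, pieces[k] = 1 + min over i with p[i]+r[k−i]=r[k] of pieces[k−i].
pieces[6] = 1
pieces[7] = 2
pieces[8] = 3
pieces[9] = 2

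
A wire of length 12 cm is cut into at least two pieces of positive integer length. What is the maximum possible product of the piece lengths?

Define f[k] = max over 1≤i<k of i · max(k−i, f[k−i]); the inner max lets the remainder stay uncut if that's better.
f[2] = 1·max(1,0) = 1·1 = 1
f[3] = 1·max(2,1) = 1·2 = 2
f[4] = 2·max(2,1) = 2·2 = 4
f[5] = 2·max(3,2) = 2·3 = 6
f[6] = 3·max(3,2) = 3·3 = 9
f[7] = 2·max(5,6) = 2·6 = 12
f[8] = 2·max(6,9) = 2·9 = 18
f[9] = 3·max(6,9) = 3·9 = 27
f[10] = 2·max(8,18) = 2·18 = 36
f[11] = 2·max(9,27) = 2·27 = 54
f[12] = 3·max(9,27) = 3·27 = 81
One optimal split: 3 + 3 + 3 + 3; product 3·3·3·3 = 81.

81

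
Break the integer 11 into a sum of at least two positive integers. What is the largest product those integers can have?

Let prod[k] be the best product for length k (with at least one cut). For each first piece i, the rest contributes max(k−i, prod[k−i]).
prod[2] = 1·max(1,0) = 1·1 = 1
prod[3] = 1·max(2,1) = 1·2 = 2
prod[4] = 2·max(2,1) = 2·2 = 4
prod[5] = 2·max(3,2) = 2·3 = 6
prod[6] = 3·max(3,2) = 3·3 = 9
prod[7] = 2·max(5,6) = 2·6 = 12
prod[8] = 2·max(6,9) = 2·9 = 18
prod[9] = 3·max(6,9) = 3·9 = 27
prod[10] = 2·max(8,18) = 2·18 = 36
prod[11] = 2·max(9,27) = 2·27 = 54
One optimal split: 3 + 3 + 3 + 2; product 3·3·3·2 = 54.

54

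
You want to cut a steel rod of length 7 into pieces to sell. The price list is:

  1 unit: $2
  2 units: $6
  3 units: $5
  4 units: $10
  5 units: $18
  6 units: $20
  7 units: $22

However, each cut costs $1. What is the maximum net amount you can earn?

23

Build net[k] bottom-up: net[k] = max over allowed piece i of (p[i] + net[k−i]) − 1 per cut.
net[1] = 2
net[2] = 6
net[3] = 7  (first piece 1, then net[2]=6)
net[4] = 11  (first piece 2, then net[2]=6)
net[5] = 18
net[6] = 20
net[7] = 23  (first piece 2, then net[5]=18)
One optimal plan: pieces 5 + 2 (1 cut) → $24 − $1 = $23.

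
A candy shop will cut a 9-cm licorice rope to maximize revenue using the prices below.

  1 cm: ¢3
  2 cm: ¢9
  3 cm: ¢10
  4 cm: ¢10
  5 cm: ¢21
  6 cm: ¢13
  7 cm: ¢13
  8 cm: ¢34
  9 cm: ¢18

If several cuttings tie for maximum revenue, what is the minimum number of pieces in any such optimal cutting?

Let r[k] be the best obtainable value from length k. For each k, try every first piece i and keep the best of price[i] + r[k−i].
r[1] = 3
r[2] = max(3+3, 9+0) = 9
r[3] = max(3+9, 9+3, 10+0) = 12
r[4] = max(3+12, 9+9, 10+3, 10+0) = 18
r[5] = max(3+18, 9+12, 10+9, 10+3, 21+0) = 21
r[6] = max(3+21, 9+18, 10+12, 10+9, 21+3, 13+0) = 27
r[7] = max(3+27, 9+21, 10+18, …, 13+3, 13+0) = 30
r[8] = max(3+30, 9+27, 10+21, …, 13+3, 34+0) = 36
r[9] = max(3+36, 9+30, 10+27, …, 34+3, 18+0) = 39
Maximum revenue is ¢39.
Now minimize piece count subject to staying optimal: for each k, pieces[k] = 1 + min over i with p[i]+r[k−i]=r[k] of pieces[k−i].
pieces[6] = 3
pieces[7] = 2
pieces[8] = 4
pieces[9] = 3

3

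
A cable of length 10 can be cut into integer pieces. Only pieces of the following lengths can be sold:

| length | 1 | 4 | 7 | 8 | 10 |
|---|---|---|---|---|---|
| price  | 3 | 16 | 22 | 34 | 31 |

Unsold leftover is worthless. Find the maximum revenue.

Let r[k] be the best obtainable value from length k. For each k, try every first piece i and keep the best of price[i] + r[k−i].
r[1] = 3
r[2] = 6  (first piece 1, then r[1]=3)
r[3] = 9  (first piece 1, then r[2]=6)
r[4] = 16
r[5] = 19  (first piece 1, then r[4]=16)
r[6] = 22  (first piece 1, then r[5]=19)
r[7] = 25  (first piece 1, then r[6]=22)
r[8] = 34
r[9] = 37  (first piece 1, then r[8]=34)
r[10] = 40  (first piece 1, then r[9]=37)
One optimal cutting: 8 + 1 + 1 → €40.

40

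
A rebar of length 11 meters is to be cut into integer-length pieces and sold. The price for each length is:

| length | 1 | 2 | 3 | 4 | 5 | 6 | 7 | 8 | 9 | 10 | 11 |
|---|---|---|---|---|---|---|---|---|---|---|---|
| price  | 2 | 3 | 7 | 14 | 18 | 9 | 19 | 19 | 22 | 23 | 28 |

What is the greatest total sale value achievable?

38

Build v[k] bottom-up: v[k] = max over allowed piece i of (p[i] + v[k−i]).
v[1] = 2
v[2] = 4  (first piece 1, then v[1]=2)
v[3] = 7
v[4] = 14
v[5] = 18
v[6] = 20  (first piece 1, then v[5]=18)
v[7] = 22  (first piece 1, then v[6]=20)
v[8] = 28  (first piece 4, then v[4]=14)
v[9] = 32  (first piece 4, then v[5]=18)
v[10] = 36  (first piece 5, then v[5]=18)
v[11] = 38  (first piece 1, then v[10]=36)
One optimal cutting: 5 + 5 + 1 → ₹18 + ₹18 + ₹2 = ₹38.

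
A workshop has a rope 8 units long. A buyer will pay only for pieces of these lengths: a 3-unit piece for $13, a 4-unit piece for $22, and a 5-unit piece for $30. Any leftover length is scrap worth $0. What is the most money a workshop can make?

44

Let f[k] be the best obtainable value from length k. For each k, try every first piece i and keep the best of price[i] + f[k−i].
f[1] = 0
f[2] = 0
f[3] = 13
f[4] = max(13+0, 22+0) = 22
f[5] = max(13+0, 22+0, 30+0) = 30
f[6] = max(13+13, 22+0, 30+0) = 30
f[7] = max(13+22, 22+13, 30+0) = 35
f[8] = max(13+30, 22+22, 30+13) = 44
One optimal cutting: 4 + 4 → $44.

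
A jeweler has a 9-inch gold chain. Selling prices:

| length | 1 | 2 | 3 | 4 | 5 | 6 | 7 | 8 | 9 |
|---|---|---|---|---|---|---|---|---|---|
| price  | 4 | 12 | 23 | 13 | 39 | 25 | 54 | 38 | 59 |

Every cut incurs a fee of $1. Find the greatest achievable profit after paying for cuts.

Let net[k] be the best obtainable value from length k. For each k, try every first piece i and keep the best of price[i] + net[k−i] minus the 1 cut fee when i<k.
net[1] = 4
net[2] = 12
net[3] = 23
net[4] = 26  (first piece 1, then net[3]=23)
net[5] = 39
net[6] = 45  (first piece 3, then net[3]=23)
net[7] = 54
net[8] = 61  (first piece 3, then net[5]=39)
net[9] = 67  (first piece 3, then net[6]=45)
One optimal plan: pieces 3 + 3 + 3 (2 cuts) → $69 − $2 = $67.

67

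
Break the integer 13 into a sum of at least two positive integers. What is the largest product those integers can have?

Define g[k] = max over 1≤i<k of i · max(k−i, g[k−i]); the inner max lets the remainder stay uncut if that's better.
Small cases: g[2]=1, g[3]=2, g[4]=4, g[5]=6, g[6]=9, g[7]=12, g[8]=18.
g[9] = 3*max(6,9) = 3*9 = 27
g[10] = 2*max(8,18) = 2*18 = 36
g[11] = 2*max(9,27) = 2*27 = 54
g[12] = 3*max(9,27) = 3*27 = 81
g[13] = 2*max(11,54) = 2*54 = 108
One optimal split: 3 + 3 + 3 + 2 + 2; product 3*3*3*2*2 = 108.

108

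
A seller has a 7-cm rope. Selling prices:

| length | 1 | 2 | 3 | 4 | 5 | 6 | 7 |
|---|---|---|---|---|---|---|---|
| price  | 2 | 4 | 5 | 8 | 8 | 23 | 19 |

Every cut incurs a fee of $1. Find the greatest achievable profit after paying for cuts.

Consider every possible first cut. net[k] is the best of p[i]+net[k−i] over all sellable i≤k, charging 1 whenever i<k.
net[1] = 2
net[2] = 4
net[3] = 5  (first piece 1, then net[2]=4)
net[4] = 8
net[5] = 9  (first piece 1, then net[4]=8)
net[6] = 23
net[7] = 24  (first piece 1, then net[6]=23)
One optimal plan: pieces 6 + 1 (1 cut) → $25 − $1 = $24.

24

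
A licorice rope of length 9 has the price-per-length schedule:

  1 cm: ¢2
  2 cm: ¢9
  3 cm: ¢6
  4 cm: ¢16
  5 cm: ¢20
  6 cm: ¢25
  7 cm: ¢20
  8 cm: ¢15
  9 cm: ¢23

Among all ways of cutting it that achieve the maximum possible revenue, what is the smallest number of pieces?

Build r[k] bottom-up: r[k] = max over allowed piece i of (p[i] + r[k−i]).
r[1] = 2
r[2] = 9
r[3] = 11  (first piece 1, then r[2]=9)
r[4] = 18  (first piece 2, then r[2]=9)
r[5] = 20  (first piece 1, then r[4]=18)
r[6] = 27  (first piece 2, then r[4]=18)
r[7] = 29  (first piece 1, then r[6]=27)
r[8] = 36  (first piece 2, then r[6]=27)
r[9] = 38  (first piece 1, then r[8]=36)
Maximum revenue is ¢38.
Now minimize piece count subject to staying optimal: for each k, pieces[k] = 1 + min over i with p[i]+r[k−i]=r[k] of pieces[k−i].
pieces[6] = 3
pieces[7] = 2
pieces[8] = 4
pieces[9] = 3

3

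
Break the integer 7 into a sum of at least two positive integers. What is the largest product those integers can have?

Let P[k] be the best product for length k (with at least one cut). For each first piece i, the rest contributes max(k−i, P[k−i]).
Small cases: P[2]=1.
P[3] = max(1×2, 2×1) = 2
P[4] = max(1×3, 2×2, 3×1) = 4
P[5] = max(1×4, 2×3, 3×2, 4×1) = 6
P[6] = max(1×6, 2×4, 3×3, 4×2, 5×1) = 9
P[7] = max(1×9, 2×6, 3×4, 4×3, 5×2, 6×1) = 12
One optimal split: 3 + 2 + 2; product 3×2×2 = 12.

12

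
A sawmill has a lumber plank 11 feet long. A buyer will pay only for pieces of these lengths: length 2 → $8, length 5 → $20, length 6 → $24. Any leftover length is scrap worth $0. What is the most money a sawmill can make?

44

Let best[k] be the best obtainable value from length k. For each k, try every first piece i and keep the best of price[i] + best[k−i].
best[1] = 0
best[2] = 8
best[3] = 8
best[4] = 16  (first piece 2, then best[2]=8)
best[5] = 20
best[6] = 24  (first piece 2, then best[4]=16)
best[7] = 28  (first piece 2, then best[5]=20)
best[8] = 32  (first piece 2, then best[6]=24)
best[9] = 36  (first piece 2, then best[7]=28)
best[10] = 40  (first piece 2, then best[8]=32)
best[11] = 44  (first piece 2, then best[9]=36)
One optimal cutting: 5 + 2 + 2 + 2 → $44.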